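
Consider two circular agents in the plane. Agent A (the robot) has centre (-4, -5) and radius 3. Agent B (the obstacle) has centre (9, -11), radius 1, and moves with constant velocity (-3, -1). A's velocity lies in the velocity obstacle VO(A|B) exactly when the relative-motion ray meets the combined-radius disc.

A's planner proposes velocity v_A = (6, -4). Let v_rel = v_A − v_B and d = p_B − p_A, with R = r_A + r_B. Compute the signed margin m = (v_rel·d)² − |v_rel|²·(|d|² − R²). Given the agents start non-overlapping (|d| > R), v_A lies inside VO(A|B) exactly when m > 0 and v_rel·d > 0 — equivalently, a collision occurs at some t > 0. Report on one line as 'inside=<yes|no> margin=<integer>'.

d = (13, -6),  |d|² = 205;  R = 3+1 = 4,  c = 205−4² = 189
v_rel = (9, -3),  |v_rel|² = 90;  v_rel·d = (9)·(13) + (-3)·(-6) = 135
90·t² − 270·t + 189 = 0  ⇒  m = 135² − 90·189 = 1215
m = 1215 > 0,  v_rel·d = 135 > 0  ⇒  inside

inside=yes margin=1215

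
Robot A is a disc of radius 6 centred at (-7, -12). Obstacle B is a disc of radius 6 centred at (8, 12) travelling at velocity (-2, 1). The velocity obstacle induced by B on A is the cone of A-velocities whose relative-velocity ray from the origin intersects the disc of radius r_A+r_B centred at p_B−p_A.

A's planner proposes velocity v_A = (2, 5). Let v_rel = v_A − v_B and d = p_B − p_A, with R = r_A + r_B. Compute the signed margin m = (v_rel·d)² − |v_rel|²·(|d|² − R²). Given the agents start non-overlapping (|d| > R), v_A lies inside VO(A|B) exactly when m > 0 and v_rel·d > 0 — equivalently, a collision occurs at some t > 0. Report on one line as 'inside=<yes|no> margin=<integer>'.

d = (15, 24),  |d|² = 801;  R = 6+6 = 12,  c = 801−12² = 657
v_rel = (4, 4),  |v_rel|² = 32;  v_rel·d = (4)·(15) + (4)·(24) = 156
32·t² − 312·t + 657 = 0  ⇒  m = 156² − 32·657 = 3312
m = 3312 > 0,  v_rel·d = 156 > 0  ⇒  inside

inside=yes margin=3312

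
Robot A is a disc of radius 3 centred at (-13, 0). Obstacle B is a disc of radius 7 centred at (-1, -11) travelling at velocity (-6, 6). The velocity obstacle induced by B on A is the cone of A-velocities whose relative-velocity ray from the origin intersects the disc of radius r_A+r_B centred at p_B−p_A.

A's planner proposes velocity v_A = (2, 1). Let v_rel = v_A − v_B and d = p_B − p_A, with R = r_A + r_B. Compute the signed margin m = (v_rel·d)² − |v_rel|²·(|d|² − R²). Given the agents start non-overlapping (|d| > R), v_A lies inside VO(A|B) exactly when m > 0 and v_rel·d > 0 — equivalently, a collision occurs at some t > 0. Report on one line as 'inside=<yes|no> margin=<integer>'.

d = (12, -11),  |d|² = 265;  R = 3+7 = 10,  c = 265−10² = 165
v_rel = (8, -5),  |v_rel|² = 89;  v_rel·d = (8)·(12) + (-5)·(-11) = 151
89·t² − 302·t + 165 = 0  ⇒  m = 151² − 89·165 = 8116
m = 8116 > 0,  v_rel·d = 151 > 0  ⇒  inside

inside=yes margin=8116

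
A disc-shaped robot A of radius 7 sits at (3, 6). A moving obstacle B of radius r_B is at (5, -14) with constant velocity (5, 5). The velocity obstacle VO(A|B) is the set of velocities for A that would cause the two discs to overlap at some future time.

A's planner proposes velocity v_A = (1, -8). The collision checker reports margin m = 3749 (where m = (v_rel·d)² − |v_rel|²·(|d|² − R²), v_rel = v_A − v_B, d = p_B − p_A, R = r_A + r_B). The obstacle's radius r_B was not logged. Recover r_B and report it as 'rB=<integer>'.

m = 3749
d = (2, -20);  v_rel = (-4, -13),  |v_rel|² = 185
v_rel×d = (-4)·(-20) − (-13)·(2) = 106
since m = R²·185 − 106²:  R² = (11236 + 3749) / 185 = 81
R = √81 = 9  ⇒  r_B = 9 − 7 = 2

rB=2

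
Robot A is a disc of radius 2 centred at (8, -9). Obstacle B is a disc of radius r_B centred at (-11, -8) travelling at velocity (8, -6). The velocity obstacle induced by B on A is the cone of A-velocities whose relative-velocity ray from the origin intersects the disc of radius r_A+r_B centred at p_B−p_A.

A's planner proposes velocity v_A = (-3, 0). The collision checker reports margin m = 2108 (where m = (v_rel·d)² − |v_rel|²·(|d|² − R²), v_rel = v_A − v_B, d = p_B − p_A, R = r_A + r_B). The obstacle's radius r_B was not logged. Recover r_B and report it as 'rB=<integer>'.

m = 2108
d = (-19, 1);  v_rel = (-11, 6),  |v_rel|² = 157
v_rel×d = (-11)·(1) − (6)·(-19) = 103
since m = R²·157 − 103²:  R² = (10609 + 2108) / 157 = 81
R = √81 = 9  ⇒  r_B = 9 − 2 = 7

rB=7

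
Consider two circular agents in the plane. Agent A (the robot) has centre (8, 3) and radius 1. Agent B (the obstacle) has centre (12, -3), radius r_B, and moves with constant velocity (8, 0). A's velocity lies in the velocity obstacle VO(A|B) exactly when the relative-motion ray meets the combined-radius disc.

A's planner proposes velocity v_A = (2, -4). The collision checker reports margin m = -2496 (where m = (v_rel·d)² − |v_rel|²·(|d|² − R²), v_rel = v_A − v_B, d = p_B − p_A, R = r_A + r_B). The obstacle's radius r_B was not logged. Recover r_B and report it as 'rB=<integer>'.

m = -2496
d = (4, -6);  v_rel = (-6, -4),  |v_rel|² = 52
v_rel×d = (-6)·(-6) − (-4)·(4) = 52
since m = R²·52 − 52²:  R² = (2704 + -2496) / 52 = 4
R = √4 = 2  ⇒  r_B = 2 − 1 = 1

rB=1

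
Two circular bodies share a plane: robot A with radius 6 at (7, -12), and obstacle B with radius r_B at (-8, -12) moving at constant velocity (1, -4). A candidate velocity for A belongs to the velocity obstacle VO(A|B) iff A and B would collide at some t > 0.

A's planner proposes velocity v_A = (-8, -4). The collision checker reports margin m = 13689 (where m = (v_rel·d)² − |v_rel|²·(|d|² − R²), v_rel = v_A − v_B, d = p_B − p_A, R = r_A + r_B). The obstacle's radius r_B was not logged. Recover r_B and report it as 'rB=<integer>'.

m = 13689
d = (-15, 0);  v_rel = (-9, 0),  |v_rel|² = 81
v_rel×d = (-9)·(0) − (0)·(-15) = 0
since m = R²·81 − 0²:  R² = (0 + 13689) / 81 = 169
R = √169 = 13  ⇒  r_B = 13 − 6 = 7

rB=7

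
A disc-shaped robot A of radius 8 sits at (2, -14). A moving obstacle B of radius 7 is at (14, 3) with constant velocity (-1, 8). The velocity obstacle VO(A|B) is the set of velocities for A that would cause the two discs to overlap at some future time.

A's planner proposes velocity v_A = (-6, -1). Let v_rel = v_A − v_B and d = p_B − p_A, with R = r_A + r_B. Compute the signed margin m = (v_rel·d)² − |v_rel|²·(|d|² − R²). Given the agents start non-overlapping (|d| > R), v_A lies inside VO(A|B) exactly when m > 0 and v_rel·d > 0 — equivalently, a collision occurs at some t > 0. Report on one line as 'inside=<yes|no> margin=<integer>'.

d = (12, 17),  |d|² = 433;  R = 8+7 = 15,  c = 433−15² = 208
v_rel = (-5, -9),  |v_rel|² = 106;  v_rel·d = (-5)·(12) + (-9)·(17) = -213
106·t² + 426·t + 208 = 0  ⇒  m = (-213)² − 106·208 = 23321
m = 23321 > 0,  v_rel·d = -213 < 0  ⇒  outside

inside=no margin=23321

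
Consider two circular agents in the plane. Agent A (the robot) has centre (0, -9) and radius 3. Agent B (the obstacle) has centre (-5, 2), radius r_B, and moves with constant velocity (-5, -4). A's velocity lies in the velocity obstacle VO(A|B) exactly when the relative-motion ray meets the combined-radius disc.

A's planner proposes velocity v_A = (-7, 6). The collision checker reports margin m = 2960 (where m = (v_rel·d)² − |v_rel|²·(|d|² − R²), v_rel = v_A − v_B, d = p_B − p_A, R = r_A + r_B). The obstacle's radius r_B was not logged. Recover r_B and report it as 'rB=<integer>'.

m = 2960
d = (-5, 11);  v_rel = (-2, 10),  |v_rel|² = 104
v_rel×d = (-2)·(11) − (10)·(-5) = 28
since m = R²·104 − 28²:  R² = (784 + 2960) / 104 = 36
R = √36 = 6  ⇒  r_B = 6 − 3 = 3

rB=3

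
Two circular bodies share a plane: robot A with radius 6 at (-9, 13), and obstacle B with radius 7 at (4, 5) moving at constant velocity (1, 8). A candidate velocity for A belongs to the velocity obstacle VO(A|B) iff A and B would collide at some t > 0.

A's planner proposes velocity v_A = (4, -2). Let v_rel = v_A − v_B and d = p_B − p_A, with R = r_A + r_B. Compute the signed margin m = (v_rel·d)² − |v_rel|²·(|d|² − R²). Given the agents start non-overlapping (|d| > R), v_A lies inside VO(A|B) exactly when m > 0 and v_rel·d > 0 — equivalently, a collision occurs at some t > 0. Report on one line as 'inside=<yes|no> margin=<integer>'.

d = (13, -8),  |d|² = 233;  R = 6+7 = 13,  c = 233−13² = 64
v_rel = (3, -10),  |v_rel|² = 109;  v_rel·d = (3)·(13) + (-10)·(-8) = 119
109·t² − 238·t + 64 = 0  ⇒  m = 119² − 109·64 = 7185
m = 7185 > 0,  v_rel·d = 119 > 0  ⇒  inside

inside=yes margin=7185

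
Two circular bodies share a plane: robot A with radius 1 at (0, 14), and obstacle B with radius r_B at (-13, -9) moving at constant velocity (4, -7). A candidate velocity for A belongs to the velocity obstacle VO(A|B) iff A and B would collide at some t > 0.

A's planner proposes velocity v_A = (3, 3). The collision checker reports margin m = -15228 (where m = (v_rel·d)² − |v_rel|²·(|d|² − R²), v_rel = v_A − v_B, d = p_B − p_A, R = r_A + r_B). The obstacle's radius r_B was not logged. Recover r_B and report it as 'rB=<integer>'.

m = -15228
d = (-13, -23);  v_rel = (-1, 10),  |v_rel|² = 101
v_rel×d = (-1)·(-23) − (10)·(-13) = 153
since m = R²·101 − 153²:  R² = (23409 + -15228) / 101 = 81
R = √81 = 9  ⇒  r_B = 9 − 1 = 8

rB=8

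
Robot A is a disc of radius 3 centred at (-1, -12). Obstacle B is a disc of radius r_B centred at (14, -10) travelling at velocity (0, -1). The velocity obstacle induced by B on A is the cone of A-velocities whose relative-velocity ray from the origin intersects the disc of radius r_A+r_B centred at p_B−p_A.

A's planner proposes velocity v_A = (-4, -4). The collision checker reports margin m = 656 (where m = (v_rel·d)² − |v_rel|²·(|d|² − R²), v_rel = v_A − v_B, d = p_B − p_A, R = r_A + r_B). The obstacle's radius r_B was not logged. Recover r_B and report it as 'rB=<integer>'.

m = 656
d = (15, 2);  v_rel = (-4, -3),  |v_rel|² = 25
v_rel×d = (-4)·(2) − (-3)·(15) = 37
since m = R²·25 − 37²:  R² = (1369 + 656) / 25 = 81
R = √81 = 9  ⇒  r_B = 9 − 3 = 6

rB=6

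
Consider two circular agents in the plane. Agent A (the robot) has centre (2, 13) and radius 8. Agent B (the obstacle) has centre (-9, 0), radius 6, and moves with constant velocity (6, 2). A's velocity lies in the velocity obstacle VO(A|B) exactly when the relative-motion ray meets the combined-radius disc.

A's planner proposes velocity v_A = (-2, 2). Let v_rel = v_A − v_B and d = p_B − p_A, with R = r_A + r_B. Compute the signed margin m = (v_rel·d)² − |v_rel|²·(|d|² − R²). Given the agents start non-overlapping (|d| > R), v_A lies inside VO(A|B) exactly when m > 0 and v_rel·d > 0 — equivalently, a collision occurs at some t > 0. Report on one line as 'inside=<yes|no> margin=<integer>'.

d = (-11, -13),  |d|² = 290;  R = 8+6 = 14,  c = 290−14² = 94
v_rel = (-8, 0),  |v_rel|² = 64;  v_rel·d = (-8)·(-11) + (0)·(-13) = 88
64·t² − 176·t + 94 = 0  ⇒  m = 88² − 64·94 = 1728
m = 1728 > 0,  v_rel·d = 88 > 0  ⇒  inside

inside=yes margin=1728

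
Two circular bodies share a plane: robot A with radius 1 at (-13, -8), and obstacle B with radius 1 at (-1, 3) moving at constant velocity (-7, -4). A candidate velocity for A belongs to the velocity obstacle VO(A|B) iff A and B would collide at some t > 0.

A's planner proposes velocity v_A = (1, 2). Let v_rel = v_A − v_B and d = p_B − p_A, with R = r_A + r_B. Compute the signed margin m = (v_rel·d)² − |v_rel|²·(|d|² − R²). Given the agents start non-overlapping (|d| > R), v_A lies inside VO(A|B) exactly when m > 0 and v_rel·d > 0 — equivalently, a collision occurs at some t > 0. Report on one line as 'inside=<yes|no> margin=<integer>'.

d = (12, 11),  |d|² = 265;  R = 1+1 = 2,  c = 265−2² = 261
v_rel = (8, 6),  |v_rel|² = 100;  v_rel·d = (8)·(12) + (6)·(11) = 162
100·t² − 324·t + 261 = 0  ⇒  m = 162² − 100·261 = 144
m = 144 > 0,  v_rel·d = 162 > 0  ⇒  inside

inside=yes margin=144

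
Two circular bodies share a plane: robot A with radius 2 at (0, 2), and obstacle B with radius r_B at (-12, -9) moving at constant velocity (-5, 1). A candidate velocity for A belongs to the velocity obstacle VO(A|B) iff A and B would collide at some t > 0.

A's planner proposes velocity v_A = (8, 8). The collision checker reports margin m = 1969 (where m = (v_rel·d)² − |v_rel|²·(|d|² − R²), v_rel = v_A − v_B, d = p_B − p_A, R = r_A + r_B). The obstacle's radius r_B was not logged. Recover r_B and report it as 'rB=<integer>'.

m = 1969
d = (-12, -11);  v_rel = (13, 7),  |v_rel|² = 218
v_rel×d = (13)·(-11) − (7)·(-12) = -59
since m = R²·218 − (-59)²:  R² = (3481 + 1969) / 218 = 25
R = √25 = 5  ⇒  r_B = 5 − 2 = 3

rB=3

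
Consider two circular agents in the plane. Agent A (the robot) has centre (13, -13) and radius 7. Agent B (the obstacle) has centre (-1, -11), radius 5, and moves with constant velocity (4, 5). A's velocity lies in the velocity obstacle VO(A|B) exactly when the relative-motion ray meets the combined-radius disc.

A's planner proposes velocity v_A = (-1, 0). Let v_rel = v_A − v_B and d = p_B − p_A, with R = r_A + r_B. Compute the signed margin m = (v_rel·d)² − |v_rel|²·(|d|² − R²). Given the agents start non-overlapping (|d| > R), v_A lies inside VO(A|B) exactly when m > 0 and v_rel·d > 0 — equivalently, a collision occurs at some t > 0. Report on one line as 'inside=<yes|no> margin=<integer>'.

d = (-14, 2),  |d|² = 200;  R = 7+5 = 12,  c = 200−12² = 56
v_rel = (-5, -5),  |v_rel|² = 50;  v_rel·d = (-5)·(-14) + (-5)·(2) = 60
50·t² − 120·t + 56 = 0  ⇒  m = 60² − 50·56 = 800
m = 800 > 0,  v_rel·d = 60 > 0  ⇒  inside

inside=yes margin=800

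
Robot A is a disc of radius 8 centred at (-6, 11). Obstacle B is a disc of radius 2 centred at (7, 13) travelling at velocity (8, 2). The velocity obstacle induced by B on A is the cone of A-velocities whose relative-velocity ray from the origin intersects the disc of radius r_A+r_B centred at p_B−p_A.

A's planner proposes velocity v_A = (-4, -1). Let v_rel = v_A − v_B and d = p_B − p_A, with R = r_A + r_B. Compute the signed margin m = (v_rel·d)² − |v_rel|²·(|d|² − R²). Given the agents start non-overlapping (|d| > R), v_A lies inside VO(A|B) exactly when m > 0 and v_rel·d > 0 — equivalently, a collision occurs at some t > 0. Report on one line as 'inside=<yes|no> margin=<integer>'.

d = (13, 2),  |d|² = 173;  R = 8+2 = 10,  c = 173−10² = 73
v_rel = (-12, -3),  |v_rel|² = 153;  v_rel·d = (-12)·(13) + (-3)·(2) = -162
153·t² + 324·t + 73 = 0  ⇒  m = (-162)² − 153·73 = 15075
m = 15075 > 0,  v_rel·d = -162 < 0  ⇒  outside

inside=no margin=15075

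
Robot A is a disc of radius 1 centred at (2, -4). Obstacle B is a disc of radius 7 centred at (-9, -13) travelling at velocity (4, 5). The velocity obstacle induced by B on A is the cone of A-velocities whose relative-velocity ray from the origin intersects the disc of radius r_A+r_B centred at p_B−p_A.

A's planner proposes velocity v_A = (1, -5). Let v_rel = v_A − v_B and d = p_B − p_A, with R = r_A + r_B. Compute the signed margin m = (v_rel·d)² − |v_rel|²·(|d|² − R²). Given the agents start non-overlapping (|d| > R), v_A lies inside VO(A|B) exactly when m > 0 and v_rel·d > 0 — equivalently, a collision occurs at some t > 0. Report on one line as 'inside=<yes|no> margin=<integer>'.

d = (-11, -9),  |d|² = 202;  R = 1+7 = 8,  c = 202−8² = 138
v_rel = (-3, -10),  |v_rel|² = 109;  v_rel·d = (-3)·(-11) + (-10)·(-9) = 123
109·t² − 246·t + 138 = 0  ⇒  m = 123² − 109·138 = 87
m = 87 > 0,  v_rel·d = 123 > 0  ⇒  inside

inside=yes margin=87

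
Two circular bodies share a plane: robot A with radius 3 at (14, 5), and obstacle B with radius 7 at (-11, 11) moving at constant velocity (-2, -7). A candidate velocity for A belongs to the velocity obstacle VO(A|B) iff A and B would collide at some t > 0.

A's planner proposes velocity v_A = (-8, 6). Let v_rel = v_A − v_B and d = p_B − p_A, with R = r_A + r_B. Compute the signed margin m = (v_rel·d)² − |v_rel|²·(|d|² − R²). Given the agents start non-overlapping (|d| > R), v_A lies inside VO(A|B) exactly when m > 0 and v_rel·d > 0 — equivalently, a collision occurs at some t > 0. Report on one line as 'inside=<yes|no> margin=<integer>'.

d = (-25, 6),  |d|² = 661;  R = 3+7 = 10,  c = 661−10² = 561
v_rel = (-6, 13),  |v_rel|² = 205;  v_rel·d = (-6)·(-25) + (13)·(6) = 228
205·t² − 456·t + 561 = 0  ⇒  m = 228² − 205·561 = -63021
m = -63021 < 0,  v_rel·d = 228 > 0  ⇒  outside

inside=no margin=-63021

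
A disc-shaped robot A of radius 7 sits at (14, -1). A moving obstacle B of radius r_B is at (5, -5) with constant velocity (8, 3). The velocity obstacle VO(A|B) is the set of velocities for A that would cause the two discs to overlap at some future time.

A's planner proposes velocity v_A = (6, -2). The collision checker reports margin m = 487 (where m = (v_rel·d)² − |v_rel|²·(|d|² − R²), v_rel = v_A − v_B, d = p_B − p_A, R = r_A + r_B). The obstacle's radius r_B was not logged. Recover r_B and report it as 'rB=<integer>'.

m = 487
d = (-9, -4);  v_rel = (-2, -5),  |v_rel|² = 29
v_rel×d = (-2)·(-4) − (-5)·(-9) = -37
since m = R²·29 − (-37)²:  R² = (1369 + 487) / 29 = 64
R = √64 = 8  ⇒  r_B = 8 − 7 = 1

rB=1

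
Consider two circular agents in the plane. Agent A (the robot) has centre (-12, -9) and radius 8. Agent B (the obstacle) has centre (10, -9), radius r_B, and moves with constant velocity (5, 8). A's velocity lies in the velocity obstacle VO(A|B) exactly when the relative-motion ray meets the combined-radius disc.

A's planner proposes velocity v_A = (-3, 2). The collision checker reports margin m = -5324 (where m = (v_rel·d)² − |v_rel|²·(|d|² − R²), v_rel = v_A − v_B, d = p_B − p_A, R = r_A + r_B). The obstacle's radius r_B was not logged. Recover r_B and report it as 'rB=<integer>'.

m = -5324
d = (22, 0);  v_rel = (-8, -6),  |v_rel|² = 100
v_rel×d = (-8)·(0) − (-6)·(22) = 132
since m = R²·100 − 132²:  R² = (17424 + -5324) / 100 = 121
R = √121 = 11  ⇒  r_B = 11 − 8 = 3

rB=3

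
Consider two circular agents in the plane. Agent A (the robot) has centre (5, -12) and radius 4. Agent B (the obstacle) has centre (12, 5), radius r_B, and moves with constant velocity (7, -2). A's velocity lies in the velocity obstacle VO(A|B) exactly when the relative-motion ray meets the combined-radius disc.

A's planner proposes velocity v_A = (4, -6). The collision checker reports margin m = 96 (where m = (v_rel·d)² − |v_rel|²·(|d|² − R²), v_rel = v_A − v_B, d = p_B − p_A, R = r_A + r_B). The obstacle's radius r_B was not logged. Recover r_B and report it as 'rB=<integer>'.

m = 96
d = (7, 17);  v_rel = (-3, -4),  |v_rel|² = 25
v_rel×d = (-3)·(17) − (-4)·(7) = -23
since m = R²·25 − (-23)²:  R² = (529 + 96) / 25 = 25
R = √25 = 5  ⇒  r_B = 5 − 4 = 1

rB=1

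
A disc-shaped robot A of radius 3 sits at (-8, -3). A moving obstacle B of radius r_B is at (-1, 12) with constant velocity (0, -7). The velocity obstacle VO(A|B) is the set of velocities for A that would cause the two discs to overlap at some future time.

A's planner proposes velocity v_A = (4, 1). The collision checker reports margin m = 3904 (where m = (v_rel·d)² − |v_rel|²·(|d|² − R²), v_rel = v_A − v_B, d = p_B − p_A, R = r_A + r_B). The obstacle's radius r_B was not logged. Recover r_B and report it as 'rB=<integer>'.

m = 3904
d = (7, 15);  v_rel = (4, 8),  |v_rel|² = 80
v_rel×d = (4)·(15) − (8)·(7) = 4
since m = R²·80 − 4²:  R² = (16 + 3904) / 80 = 49
R = √49 = 7  ⇒  r_B = 7 − 3 = 4

rB=4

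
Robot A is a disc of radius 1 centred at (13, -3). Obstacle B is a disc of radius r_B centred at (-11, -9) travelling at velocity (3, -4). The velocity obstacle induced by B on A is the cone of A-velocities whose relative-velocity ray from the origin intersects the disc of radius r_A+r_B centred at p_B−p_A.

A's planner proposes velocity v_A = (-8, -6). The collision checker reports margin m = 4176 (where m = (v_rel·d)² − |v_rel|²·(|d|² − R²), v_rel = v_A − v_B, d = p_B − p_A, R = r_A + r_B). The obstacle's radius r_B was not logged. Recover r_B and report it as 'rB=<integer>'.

m = 4176
d = (-24, -6);  v_rel = (-11, -2),  |v_rel|² = 125
v_rel×d = (-11)·(-6) − (-2)·(-24) = 18
since m = R²·125 − 18²:  R² = (324 + 4176) / 125 = 36
R = √36 = 6  ⇒  r_B = 6 − 1 = 5

rB=5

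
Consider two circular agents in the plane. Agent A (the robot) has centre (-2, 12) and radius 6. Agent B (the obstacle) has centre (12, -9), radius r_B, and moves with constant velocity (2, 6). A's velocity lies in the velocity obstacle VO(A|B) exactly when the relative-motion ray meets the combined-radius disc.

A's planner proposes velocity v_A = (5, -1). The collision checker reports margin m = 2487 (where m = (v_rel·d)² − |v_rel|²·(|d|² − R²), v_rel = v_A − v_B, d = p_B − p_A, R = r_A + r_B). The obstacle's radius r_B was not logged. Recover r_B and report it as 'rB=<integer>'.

m = 2487
d = (14, -21);  v_rel = (3, -7),  |v_rel|² = 58
v_rel×d = (3)·(-21) − (-7)·(14) = 35
since m = R²·58 − 35²:  R² = (1225 + 2487) / 58 = 64
R = √64 = 8  ⇒  r_B = 8 − 6 = 2

rB=2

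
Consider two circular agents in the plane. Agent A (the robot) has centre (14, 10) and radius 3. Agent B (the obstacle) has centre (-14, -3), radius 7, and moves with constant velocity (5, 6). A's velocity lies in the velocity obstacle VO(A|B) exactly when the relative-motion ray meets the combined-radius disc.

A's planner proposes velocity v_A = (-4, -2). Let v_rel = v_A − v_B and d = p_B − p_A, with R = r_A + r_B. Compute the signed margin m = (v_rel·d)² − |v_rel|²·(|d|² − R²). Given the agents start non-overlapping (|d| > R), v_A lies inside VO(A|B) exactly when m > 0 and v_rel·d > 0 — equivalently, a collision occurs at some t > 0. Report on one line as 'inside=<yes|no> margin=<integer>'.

d = (-28, -13),  |d|² = 953;  R = 3+7 = 10,  c = 953−10² = 853
v_rel = (-9, -8),  |v_rel|² = 145;  v_rel·d = (-9)·(-28) + (-8)·(-13) = 356
145·t² − 712·t + 853 = 0  ⇒  m = 356² − 145·853 = 3051
m = 3051 > 0,  v_rel·d = 356 > 0  ⇒  inside

inside=yes margin=3051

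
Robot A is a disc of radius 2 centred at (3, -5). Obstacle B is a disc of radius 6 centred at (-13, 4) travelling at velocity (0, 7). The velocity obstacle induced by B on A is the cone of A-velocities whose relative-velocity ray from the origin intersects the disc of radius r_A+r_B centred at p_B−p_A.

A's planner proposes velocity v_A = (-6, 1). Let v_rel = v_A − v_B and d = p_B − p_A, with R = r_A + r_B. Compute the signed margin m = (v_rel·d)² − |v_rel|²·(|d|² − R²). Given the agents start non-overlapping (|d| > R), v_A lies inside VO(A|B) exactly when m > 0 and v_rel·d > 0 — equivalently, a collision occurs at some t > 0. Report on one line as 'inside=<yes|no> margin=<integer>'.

d = (-16, 9),  |d|² = 337;  R = 2+6 = 8,  c = 337−8² = 273
v_rel = (-6, -6),  |v_rel|² = 72;  v_rel·d = (-6)·(-16) + (-6)·(9) = 42
72·t² − 84·t + 273 = 0  ⇒  m = 42² − 72·273 = -17892
m = -17892 < 0,  v_rel·d = 42 > 0  ⇒  outside

inside=no margin=-17892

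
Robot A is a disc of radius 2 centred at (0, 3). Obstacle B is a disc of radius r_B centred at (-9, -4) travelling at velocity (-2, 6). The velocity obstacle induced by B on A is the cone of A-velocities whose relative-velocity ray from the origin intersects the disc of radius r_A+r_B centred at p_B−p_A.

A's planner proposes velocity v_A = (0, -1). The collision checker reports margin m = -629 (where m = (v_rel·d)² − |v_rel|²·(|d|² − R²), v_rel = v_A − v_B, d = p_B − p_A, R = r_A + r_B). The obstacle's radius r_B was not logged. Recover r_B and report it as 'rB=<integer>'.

m = -629
d = (-9, -7);  v_rel = (2, -7),  |v_rel|² = 53
v_rel×d = (2)·(-7) − (-7)·(-9) = -77
since m = R²·53 − (-77)²:  R² = (5929 + -629) / 53 = 100
R = √100 = 10  ⇒  r_B = 10 − 2 = 8

rB=8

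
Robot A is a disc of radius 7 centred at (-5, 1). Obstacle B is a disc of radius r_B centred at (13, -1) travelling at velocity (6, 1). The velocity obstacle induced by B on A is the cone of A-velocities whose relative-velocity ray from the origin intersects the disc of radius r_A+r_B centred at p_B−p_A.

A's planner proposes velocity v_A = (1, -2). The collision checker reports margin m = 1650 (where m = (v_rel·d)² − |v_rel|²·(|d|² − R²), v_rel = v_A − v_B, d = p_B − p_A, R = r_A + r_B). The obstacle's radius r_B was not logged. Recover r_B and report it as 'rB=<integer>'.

m = 1650
d = (18, -2);  v_rel = (-5, -3),  |v_rel|² = 34
v_rel×d = (-5)·(-2) − (-3)·(18) = 64
since m = R²·34 − 64²:  R² = (4096 + 1650) / 34 = 169
R = √169 = 13  ⇒  r_B = 13 − 7 = 6

rB=6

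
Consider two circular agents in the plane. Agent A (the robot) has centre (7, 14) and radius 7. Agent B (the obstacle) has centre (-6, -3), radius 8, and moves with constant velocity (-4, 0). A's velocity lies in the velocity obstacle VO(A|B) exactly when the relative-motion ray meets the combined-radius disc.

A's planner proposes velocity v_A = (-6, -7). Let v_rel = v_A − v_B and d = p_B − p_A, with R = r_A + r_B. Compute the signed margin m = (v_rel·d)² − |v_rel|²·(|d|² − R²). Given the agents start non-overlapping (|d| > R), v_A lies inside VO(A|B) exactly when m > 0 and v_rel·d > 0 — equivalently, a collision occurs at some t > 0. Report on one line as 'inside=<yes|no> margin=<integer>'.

d = (-13, -17),  |d|² = 458;  R = 7+8 = 15,  c = 458−15² = 233
v_rel = (-2, -7),  |v_rel|² = 53;  v_rel·d = (-2)·(-13) + (-7)·(-17) = 145
53·t² − 290·t + 233 = 0  ⇒  m = 145² − 53·233 = 8676
m = 8676 > 0,  v_rel·d = 145 > 0  ⇒  inside

inside=yes margin=8676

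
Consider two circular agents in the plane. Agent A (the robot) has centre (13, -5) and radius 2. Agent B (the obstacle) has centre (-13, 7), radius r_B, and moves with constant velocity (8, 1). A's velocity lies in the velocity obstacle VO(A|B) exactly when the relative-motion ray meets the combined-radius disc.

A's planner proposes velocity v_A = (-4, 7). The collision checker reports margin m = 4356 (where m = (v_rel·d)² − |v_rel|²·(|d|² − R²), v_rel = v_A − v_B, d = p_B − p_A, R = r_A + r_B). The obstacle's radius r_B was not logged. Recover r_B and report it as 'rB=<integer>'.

m = 4356
d = (-26, 12);  v_rel = (-12, 6),  |v_rel|² = 180
v_rel×d = (-12)·(12) − (6)·(-26) = 12
since m = R²·180 − 12²:  R² = (144 + 4356) / 180 = 25
R = √25 = 5  ⇒  r_B = 5 − 2 = 3

rB=3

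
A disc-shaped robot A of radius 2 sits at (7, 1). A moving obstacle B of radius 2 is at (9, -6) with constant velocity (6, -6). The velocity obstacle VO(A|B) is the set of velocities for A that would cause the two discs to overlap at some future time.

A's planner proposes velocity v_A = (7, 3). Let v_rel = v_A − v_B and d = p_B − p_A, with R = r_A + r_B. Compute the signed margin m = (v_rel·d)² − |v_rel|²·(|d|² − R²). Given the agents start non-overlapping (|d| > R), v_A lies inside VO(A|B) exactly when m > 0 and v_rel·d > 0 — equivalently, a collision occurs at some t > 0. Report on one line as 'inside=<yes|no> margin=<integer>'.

d = (2, -7),  |d|² = 53;  R = 2+2 = 4,  c = 53−4² = 37
v_rel = (1, 9),  |v_rel|² = 82;  v_rel·d = (1)·(2) + (9)·(-7) = -61
82·t² + 122·t + 37 = 0  ⇒  m = (-61)² − 82·37 = 687
m = 687 > 0,  v_rel·d = -61 < 0  ⇒  outside

inside=no margin=687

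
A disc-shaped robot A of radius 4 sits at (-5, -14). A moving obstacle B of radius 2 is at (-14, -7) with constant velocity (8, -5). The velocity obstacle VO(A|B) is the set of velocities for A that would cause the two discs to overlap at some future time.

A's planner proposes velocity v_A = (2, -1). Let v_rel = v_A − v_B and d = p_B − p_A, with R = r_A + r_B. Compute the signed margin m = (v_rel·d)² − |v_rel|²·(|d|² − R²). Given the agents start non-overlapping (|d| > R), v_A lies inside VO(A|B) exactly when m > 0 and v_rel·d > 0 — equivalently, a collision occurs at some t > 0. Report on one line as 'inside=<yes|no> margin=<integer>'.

d = (-9, 7),  |d|² = 130;  R = 4+2 = 6,  c = 130−6² = 94
v_rel = (-6, 4),  |v_rel|² = 52;  v_rel·d = (-6)·(-9) + (4)·(7) = 82
52·t² − 164·t + 94 = 0  ⇒  m = 82² − 52·94 = 1836
m = 1836 > 0,  v_rel·d = 82 > 0  ⇒  inside

inside=yes margin=1836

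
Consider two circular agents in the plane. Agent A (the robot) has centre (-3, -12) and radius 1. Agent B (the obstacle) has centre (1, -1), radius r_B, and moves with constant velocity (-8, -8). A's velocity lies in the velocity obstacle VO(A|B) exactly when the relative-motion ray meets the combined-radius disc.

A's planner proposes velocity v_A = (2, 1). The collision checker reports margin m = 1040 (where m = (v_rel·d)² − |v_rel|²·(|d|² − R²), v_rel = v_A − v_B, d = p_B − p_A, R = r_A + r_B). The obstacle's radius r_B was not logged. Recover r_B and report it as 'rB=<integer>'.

m = 1040
d = (4, 11);  v_rel = (10, 9),  |v_rel|² = 181
v_rel×d = (10)·(11) − (9)·(4) = 74
since m = R²·181 − 74²:  R² = (5476 + 1040) / 181 = 36
R = √36 = 6  ⇒  r_B = 6 − 1 = 5

rB=5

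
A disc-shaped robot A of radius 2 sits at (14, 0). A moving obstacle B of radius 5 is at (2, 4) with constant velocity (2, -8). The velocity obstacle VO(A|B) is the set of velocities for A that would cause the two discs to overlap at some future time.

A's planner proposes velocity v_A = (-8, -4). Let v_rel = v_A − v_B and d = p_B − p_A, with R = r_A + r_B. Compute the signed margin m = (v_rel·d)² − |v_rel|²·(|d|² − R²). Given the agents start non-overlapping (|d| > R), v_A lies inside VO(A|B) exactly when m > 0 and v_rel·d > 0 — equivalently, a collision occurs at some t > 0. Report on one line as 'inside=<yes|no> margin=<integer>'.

d = (-12, 4),  |d|² = 160;  R = 2+5 = 7,  c = 160−7² = 111
v_rel = (-10, 4),  |v_rel|² = 116;  v_rel·d = (-10)·(-12) + (4)·(4) = 136
116·t² − 272·t + 111 = 0  ⇒  m = 136² − 116·111 = 5620
m = 5620 > 0,  v_rel·d = 136 > 0  ⇒  inside

inside=yes margin=5620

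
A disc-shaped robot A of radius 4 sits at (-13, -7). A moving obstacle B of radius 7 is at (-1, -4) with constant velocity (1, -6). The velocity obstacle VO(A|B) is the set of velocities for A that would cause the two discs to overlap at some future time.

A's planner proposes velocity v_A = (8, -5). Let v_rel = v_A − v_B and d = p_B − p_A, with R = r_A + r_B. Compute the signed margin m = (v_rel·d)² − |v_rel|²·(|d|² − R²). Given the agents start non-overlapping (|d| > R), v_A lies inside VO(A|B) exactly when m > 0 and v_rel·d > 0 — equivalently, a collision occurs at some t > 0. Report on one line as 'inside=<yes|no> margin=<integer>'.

d = (12, 3),  |d|² = 153;  R = 4+7 = 11,  c = 153−11² = 32
v_rel = (7, 1),  |v_rel|² = 50;  v_rel·d = (7)·(12) + (1)·(3) = 87
50·t² − 174·t + 32 = 0  ⇒  m = 87² − 50·32 = 5969
m = 5969 > 0,  v_rel·d = 87 > 0  ⇒  inside

inside=yes margin=5969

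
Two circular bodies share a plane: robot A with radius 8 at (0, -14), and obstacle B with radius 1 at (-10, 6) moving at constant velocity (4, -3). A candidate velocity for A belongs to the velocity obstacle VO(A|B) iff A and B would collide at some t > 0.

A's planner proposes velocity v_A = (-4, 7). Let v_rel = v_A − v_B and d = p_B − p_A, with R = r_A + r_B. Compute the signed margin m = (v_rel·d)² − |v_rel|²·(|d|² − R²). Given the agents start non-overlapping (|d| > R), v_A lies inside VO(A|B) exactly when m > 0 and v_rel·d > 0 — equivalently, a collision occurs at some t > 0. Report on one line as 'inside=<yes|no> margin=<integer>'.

d = (-10, 20),  |d|² = 500;  R = 8+1 = 9,  c = 500−9² = 419
v_rel = (-8, 10),  |v_rel|² = 164;  v_rel·d = (-8)·(-10) + (10)·(20) = 280
164·t² − 560·t + 419 = 0  ⇒  m = 280² − 164·419 = 9684
m = 9684 > 0,  v_rel·d = 280 > 0  ⇒  inside

inside=yes margin=9684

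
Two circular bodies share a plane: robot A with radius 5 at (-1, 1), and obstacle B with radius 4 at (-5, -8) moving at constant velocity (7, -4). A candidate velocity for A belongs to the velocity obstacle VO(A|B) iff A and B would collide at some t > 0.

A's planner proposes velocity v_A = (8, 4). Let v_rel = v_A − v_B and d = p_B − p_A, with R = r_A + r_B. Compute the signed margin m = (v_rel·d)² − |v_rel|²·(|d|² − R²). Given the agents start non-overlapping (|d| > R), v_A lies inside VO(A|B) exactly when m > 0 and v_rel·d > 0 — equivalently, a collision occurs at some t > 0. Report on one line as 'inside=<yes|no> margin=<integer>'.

d = (-4, -9),  |d|² = 97;  R = 5+4 = 9,  c = 97−9² = 16
v_rel = (1, 8),  |v_rel|² = 65;  v_rel·d = (1)·(-4) + (8)·(-9) = -76
65·t² + 152·t + 16 = 0  ⇒  m = (-76)² − 65·16 = 4736
m = 4736 > 0,  v_rel·d = -76 < 0  ⇒  outside

inside=no margin=4736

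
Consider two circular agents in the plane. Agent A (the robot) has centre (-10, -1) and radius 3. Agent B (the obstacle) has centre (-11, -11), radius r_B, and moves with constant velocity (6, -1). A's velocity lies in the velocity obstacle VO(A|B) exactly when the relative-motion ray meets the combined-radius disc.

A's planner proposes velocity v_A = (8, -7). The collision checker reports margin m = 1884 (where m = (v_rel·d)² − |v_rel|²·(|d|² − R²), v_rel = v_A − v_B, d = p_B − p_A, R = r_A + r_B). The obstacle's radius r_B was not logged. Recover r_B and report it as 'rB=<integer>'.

m = 1884
d = (-1, -10);  v_rel = (2, -6),  |v_rel|² = 40
v_rel×d = (2)·(-10) − (-6)·(-1) = -26
since m = R²·40 − (-26)²:  R² = (676 + 1884) / 40 = 64
R = √64 = 8  ⇒  r_B = 8 − 3 = 5

rB=5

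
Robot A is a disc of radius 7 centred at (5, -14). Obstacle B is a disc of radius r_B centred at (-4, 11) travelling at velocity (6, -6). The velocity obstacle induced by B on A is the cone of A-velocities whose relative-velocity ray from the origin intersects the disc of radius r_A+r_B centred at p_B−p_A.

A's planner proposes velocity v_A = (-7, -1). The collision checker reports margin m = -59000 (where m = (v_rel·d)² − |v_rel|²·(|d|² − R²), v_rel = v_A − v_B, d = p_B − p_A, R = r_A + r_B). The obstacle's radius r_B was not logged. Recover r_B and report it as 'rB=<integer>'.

m = -59000
d = (-9, 25);  v_rel = (-13, 5),  |v_rel|² = 194
v_rel×d = (-13)·(25) − (5)·(-9) = -280
since m = R²·194 − (-280)²:  R² = (78400 + -59000) / 194 = 100
R = √100 = 10  ⇒  r_B = 10 − 7 = 3

rB=3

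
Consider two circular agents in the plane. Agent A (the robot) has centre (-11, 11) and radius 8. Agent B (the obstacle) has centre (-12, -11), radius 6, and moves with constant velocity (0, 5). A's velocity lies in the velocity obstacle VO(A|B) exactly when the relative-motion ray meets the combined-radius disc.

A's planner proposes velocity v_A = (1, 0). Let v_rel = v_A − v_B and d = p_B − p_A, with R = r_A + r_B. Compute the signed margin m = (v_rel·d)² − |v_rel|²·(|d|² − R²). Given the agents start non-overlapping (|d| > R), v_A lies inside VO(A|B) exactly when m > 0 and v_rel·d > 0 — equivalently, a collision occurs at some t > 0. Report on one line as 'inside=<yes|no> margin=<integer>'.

d = (-1, -22),  |d|² = 485;  R = 8+6 = 14,  c = 485−14² = 289
v_rel = (1, -5),  |v_rel|² = 26;  v_rel·d = (1)·(-1) + (-5)·(-22) = 109
26·t² − 218·t + 289 = 0  ⇒  m = 109² − 26·289 = 4367
m = 4367 > 0,  v_rel·d = 109 > 0  ⇒  inside

inside=yes margin=4367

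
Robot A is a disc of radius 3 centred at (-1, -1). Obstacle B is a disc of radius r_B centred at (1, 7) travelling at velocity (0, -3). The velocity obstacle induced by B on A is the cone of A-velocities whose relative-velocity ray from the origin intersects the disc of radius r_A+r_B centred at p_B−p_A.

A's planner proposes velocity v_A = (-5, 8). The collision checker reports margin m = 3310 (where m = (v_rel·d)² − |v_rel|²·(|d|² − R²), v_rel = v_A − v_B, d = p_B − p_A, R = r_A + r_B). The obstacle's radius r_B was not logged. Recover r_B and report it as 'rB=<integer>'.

m = 3310
d = (2, 8);  v_rel = (-5, 11),  |v_rel|² = 146
v_rel×d = (-5)·(8) − (11)·(2) = -62
since m = R²·146 − (-62)²:  R² = (3844 + 3310) / 146 = 49
R = √49 = 7  ⇒  r_B = 7 − 3 = 4

rB=4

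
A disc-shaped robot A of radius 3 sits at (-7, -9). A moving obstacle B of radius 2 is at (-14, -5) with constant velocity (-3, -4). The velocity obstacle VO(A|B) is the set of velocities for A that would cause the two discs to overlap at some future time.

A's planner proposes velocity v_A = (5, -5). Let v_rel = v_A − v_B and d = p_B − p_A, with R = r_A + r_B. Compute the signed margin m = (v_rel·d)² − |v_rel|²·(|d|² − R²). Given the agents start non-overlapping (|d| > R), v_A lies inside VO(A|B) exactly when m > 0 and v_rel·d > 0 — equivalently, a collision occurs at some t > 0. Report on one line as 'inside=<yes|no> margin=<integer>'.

d = (-7, 4),  |d|² = 65;  R = 3+2 = 5,  c = 65−5² = 40
v_rel = (8, -1),  |v_rel|² = 65;  v_rel·d = (8)·(-7) + (-1)·(4) = -60
65·t² + 120·t + 40 = 0  ⇒  m = (-60)² − 65·40 = 1000
m = 1000 > 0,  v_rel·d = -60 < 0  ⇒  outside

inside=no margin=1000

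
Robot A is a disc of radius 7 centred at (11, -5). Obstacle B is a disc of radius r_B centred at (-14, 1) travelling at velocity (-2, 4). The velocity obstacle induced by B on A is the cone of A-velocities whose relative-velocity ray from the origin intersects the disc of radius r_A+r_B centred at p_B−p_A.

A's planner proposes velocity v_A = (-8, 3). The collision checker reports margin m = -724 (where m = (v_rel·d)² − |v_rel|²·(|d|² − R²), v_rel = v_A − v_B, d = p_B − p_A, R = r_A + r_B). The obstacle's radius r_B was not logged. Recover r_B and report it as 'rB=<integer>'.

m = -724
d = (-25, 6);  v_rel = (-6, -1),  |v_rel|² = 37
v_rel×d = (-6)·(6) − (-1)·(-25) = -61
since m = R²·37 − (-61)²:  R² = (3721 + -724) / 37 = 81
R = √81 = 9  ⇒  r_B = 9 − 7 = 2

rB=2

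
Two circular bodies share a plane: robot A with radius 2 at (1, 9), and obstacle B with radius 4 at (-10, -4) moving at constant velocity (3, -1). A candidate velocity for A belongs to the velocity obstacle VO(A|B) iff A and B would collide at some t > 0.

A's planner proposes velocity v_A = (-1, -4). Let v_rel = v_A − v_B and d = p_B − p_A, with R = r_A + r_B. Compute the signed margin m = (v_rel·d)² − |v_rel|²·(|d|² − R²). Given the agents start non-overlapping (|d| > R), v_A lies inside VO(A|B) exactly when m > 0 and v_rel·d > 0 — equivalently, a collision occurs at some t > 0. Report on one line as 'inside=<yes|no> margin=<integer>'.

d = (-11, -13),  |d|² = 290;  R = 2+4 = 6,  c = 290−6² = 254
v_rel = (-4, -3),  |v_rel|² = 25;  v_rel·d = (-4)·(-11) + (-3)·(-13) = 83
25·t² − 166·t + 254 = 0  ⇒  m = 83² − 25·254 = 539
m = 539 > 0,  v_rel·d = 83 > 0  ⇒  inside

inside=yes margin=539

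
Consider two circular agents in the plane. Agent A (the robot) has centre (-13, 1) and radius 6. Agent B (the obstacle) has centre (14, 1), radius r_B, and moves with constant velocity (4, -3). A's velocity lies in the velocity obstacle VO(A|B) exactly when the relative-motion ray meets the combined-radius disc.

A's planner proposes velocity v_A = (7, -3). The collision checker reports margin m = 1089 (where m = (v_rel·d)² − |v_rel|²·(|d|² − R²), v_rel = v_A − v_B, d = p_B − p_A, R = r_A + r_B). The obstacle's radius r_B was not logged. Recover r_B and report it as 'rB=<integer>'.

m = 1089
d = (27, 0);  v_rel = (3, 0),  |v_rel|² = 9
v_rel×d = (3)·(0) − (0)·(27) = 0
since m = R²·9 − 0²:  R² = (0 + 1089) / 9 = 121
R = √121 = 11  ⇒  r_B = 11 − 6 = 5

rB=5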